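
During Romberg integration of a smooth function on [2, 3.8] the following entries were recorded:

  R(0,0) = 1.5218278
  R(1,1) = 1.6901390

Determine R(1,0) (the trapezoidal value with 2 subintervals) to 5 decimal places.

1.64806

From R(1,1) = (4·R(1,0) − R(0,0))/3, solve for R(1,0):
4·R(1,0) = 3·1.6901390 + 1.5218278 = 6.5922448
R(1,0) = 1.6480612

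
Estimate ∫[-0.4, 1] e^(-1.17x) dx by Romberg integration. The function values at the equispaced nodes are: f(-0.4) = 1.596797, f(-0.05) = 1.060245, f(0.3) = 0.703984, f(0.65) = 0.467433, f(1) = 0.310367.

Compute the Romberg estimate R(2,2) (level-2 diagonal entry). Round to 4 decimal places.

1.0995

R(0,0) (trapezoid, 1 panel, h=1.4000): 1.335015
R(1,0) (trapezoid, 2 panels, h=0.7000): 1.160296
R(2,0) (trapezoid, 4 panels, h=0.3500): 1.114835
R(1,1) = 1.160296 + (1.160296 − 1.335015)/3 = 1.102056
R(2,1) = 1.114835 + (1.114835 − 1.160296)/3 = 1.099681
R(2,2) = 1.099681 + (1.099681 − 1.102056)/15 = 1.099523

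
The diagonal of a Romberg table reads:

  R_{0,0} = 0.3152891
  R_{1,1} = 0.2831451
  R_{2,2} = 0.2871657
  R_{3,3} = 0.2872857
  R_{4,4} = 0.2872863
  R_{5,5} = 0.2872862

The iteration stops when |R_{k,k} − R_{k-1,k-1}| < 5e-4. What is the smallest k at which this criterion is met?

|R_{1,1} − R_{0,0}| = 0.0321440 ≥ 5e-4
|R_{2,2} − R_{1,1}| = 0.0040206 ≥ 5e-4
|R_{3,3} − R_{2,2}| = 0.0001200 < 5e-4

k = 3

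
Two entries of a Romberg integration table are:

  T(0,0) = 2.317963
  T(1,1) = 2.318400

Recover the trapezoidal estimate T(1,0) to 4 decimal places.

From T(1,1) = (4·T(1,0) − T(0,0))/3, solve for T(1,0):
4·T(1,0) = 3·2.318400 + 2.317963 = 9.273163
T(1,0) = 2.318291

2.3183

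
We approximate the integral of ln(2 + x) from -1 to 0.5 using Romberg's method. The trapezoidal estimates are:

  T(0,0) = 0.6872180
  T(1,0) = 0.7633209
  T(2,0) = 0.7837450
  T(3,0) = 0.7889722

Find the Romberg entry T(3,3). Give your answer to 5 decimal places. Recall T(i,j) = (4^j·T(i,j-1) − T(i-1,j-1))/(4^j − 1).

0.79073

Richardson extrapolation on the trapezoidal column (denominator 4−1=3):
T(1,1) = (4·0.7633209 − 0.6872180) / 3 = 0.7886885
T(2,1) = (4·0.7837450 − 0.7633209) / 3 = 0.7905530
T(3,1) = 0.7889722 + (0.7889722 − 0.7837450)/3 = 0.7907146
T(2,2) = 0.7905530 + (0.7905530 − 0.7886885)/15 = 0.7906773
T(3,2) = 0.7907146 + (0.7907146 − 0.7905530)/15 = 0.7907254
T(3,3) = (64·0.7907254 − 0.7906773) / 63 = 0.7907262
(Column j=1 coincides with Simpson's rule on the same nodes.)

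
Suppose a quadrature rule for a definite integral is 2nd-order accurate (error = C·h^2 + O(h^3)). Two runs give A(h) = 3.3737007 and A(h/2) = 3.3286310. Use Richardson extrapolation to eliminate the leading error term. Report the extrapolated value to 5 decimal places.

Extrapolated value = (4·A(h/2) − A(h)) / (4 − 1)
= (4·3.3286310 − 3.3737007) / 3
= 9.9408233 / 3 = 3.3136078

3.31361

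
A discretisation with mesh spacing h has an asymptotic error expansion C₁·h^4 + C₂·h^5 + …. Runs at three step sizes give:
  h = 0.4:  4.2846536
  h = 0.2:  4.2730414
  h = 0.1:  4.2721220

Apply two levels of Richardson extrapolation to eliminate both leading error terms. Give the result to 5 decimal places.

4.27205

First eliminate the h^4 term (factor 2^4 = 16):
  B₁ = (16·4.2730414 − 4.2846536)/15 = 4.2722673
  B₂ = (16·4.2721220 − 4.2730414)/15 = 4.2720607
Then eliminate the h^5 term (factor 2^5 = 32):
  (32·4.2720607 − 4.2722673)/31 = 4.2720540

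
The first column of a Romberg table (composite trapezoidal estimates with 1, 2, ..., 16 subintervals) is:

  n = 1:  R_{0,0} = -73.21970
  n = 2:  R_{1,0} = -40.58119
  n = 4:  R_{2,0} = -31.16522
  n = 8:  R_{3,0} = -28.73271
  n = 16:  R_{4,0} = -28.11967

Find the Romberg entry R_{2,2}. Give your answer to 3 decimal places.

-27.915

Richardson extrapolation on the trapezoidal column (denominator 4−1=3):
R_{1,1} = (4·(-40.58119) − (-73.21970)) / 3 = -29.70169
R_{2,1} = (4·(-31.16522) − (-40.58119)) / 3 = -28.02656
R_{2,2} = (16·(-28.02656) − (-29.70169)) / 15 = -27.91488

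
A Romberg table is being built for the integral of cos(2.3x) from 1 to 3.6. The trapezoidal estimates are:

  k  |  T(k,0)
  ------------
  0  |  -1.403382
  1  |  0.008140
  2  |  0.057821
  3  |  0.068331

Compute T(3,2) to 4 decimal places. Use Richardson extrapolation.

0.0717

Richardson extrapolation on the trapezoidal column (denominator 4−1=3):
T(2,1) = 0.057821 + (0.057821 − 0.008140)/3 = 0.074381
T(3,1) = 0.068331 + (0.068331 − 0.057821)/3 = 0.071834
T(3,2) = (16·0.071834 − 0.074381) / 15 = 0.071664
(Column j=1 coincides with Simpson's rule on the same nodes.)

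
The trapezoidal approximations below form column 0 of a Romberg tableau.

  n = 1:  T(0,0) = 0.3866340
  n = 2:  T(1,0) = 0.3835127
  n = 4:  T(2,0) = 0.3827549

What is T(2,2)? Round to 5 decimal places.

Richardson extrapolation on the trapezoidal column (denominator 4−1=3):
T(1,1) = 0.3835127 + (0.3835127 − 0.3866340)/3 = 0.3824723
T(2,1) = 0.3827549 + (0.3827549 − 0.3835127)/3 = 0.3825023
T(2,2) = (16·0.3825023 − 0.3824723) / 15 = 0.3825043

0.38250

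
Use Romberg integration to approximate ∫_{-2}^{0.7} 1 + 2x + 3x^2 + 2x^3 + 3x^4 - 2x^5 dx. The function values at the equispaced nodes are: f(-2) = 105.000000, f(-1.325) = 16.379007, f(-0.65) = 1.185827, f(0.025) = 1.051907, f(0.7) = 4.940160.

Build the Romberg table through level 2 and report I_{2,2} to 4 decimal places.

I_{0,0} (trapezoid, 1 panel, h=2.7000): 148.419216
I_{1,0} (trapezoid, 2 panels, h=1.3500): 75.810474
I_{2,0} (trapezoid, 4 panels, h=0.6750): 49.671104
I_{1,1} = 75.810474 + (75.810474 − 148.419216)/3 = 51.607560
I_{2,1} = 49.671104 + (49.671104 − 75.810474)/3 = 40.957981
I_{2,2} = 40.957981 + (40.957981 − 51.607560)/15 = 40.248009

40.2480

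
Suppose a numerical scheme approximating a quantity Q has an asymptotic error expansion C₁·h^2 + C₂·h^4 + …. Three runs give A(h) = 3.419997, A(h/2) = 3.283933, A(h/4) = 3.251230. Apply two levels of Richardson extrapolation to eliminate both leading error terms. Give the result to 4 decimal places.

3.2404

First eliminate the h^2 term (factor 2^2 = 4):
  B₁ = (4·3.283933 − 3.419997)/3 = 3.238578
  B₂ = (4·3.251230 − 3.283933)/3 = 3.240329
Then eliminate the h^4 term (factor 2^4 = 16):
  (16·3.240329 − 3.238578)/15 = 3.240446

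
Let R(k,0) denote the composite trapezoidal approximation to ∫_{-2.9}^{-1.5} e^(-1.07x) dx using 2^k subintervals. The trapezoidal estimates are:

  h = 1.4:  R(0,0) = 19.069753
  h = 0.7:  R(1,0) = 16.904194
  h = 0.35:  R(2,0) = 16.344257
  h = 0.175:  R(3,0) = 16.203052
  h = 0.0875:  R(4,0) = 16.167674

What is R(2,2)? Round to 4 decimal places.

R(1,1) = 16.904194 + (16.904194 − 19.069753)/3 = 16.182341
R(2,1) = 16.344257 + (16.344257 − 16.904194)/3 = 16.157611
R(2,2) = (16·16.157611 − 16.182341) / 15 = 16.155962

16.1560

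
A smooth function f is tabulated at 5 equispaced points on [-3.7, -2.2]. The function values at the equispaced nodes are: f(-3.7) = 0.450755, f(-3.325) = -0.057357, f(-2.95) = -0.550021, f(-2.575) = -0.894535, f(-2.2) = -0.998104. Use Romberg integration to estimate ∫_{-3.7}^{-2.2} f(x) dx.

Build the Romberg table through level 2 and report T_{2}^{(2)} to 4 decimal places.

T_{0}^{(0)} (trapezoid, 1 panel, h=1.5000): -0.410512
T_{1}^{(0)} (trapezoid, 2 panels, h=0.7500): -0.617772
T_{2}^{(0)} (trapezoid, 4 panels, h=0.3750): -0.665845
T_{1}^{(1)} = -0.617772 + (-0.617772 − (-0.410512))/3 = -0.686859
T_{2}^{(1)} = -0.665845 + (-0.665845 − (-0.617772))/3 = -0.681869
T_{2}^{(2)} = -0.681869 + (-0.681869 − (-0.686859))/15 = -0.681536

-0.6815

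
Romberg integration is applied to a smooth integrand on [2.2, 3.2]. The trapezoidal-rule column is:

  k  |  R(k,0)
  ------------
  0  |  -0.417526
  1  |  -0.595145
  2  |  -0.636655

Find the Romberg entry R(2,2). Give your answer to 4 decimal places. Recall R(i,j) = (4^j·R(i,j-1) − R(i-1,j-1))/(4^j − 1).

Richardson extrapolation on the trapezoidal column (denominator 4−1=3):
R(1,1) = -0.595145 + (-0.595145 − (-0.417526))/3 = -0.654351
R(2,1) = (4·(-0.636655) − (-0.595145)) / 3 = -0.650492
R(2,2) = -0.650492 + (-0.650492 − (-0.654351))/15 = -0.650235

-0.6502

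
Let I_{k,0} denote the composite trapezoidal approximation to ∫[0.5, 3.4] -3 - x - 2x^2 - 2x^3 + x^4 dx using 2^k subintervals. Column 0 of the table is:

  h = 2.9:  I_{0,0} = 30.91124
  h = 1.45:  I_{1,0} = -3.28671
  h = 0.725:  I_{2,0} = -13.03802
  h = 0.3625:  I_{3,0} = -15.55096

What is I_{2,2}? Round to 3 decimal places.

Richardson extrapolation on the trapezoidal column (denominator 4−1=3):
I_{1,1} = (4·(-3.28671) − 30.91124) / 3 = -14.68603
I_{2,1} = (4·(-13.03802) − (-3.28671)) / 3 = -16.28846
I_{2,2} = -16.28846 + (-16.28846 − (-14.68603))/15 = -16.39529

-16.395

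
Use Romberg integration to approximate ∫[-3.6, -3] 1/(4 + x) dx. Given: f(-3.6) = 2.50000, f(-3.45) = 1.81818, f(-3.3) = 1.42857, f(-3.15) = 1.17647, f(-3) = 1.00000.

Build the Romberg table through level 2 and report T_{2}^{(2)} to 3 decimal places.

T_{0}^{(0)} (trapezoid, 1 panel, h=0.6000): 1.05000
T_{1}^{(0)} (trapezoid, 2 panels, h=0.3000): 0.95357
T_{2}^{(0)} (trapezoid, 4 panels, h=0.1500): 0.92598
T_{1}^{(1)} = 0.95357 + (0.95357 − 1.05000)/3 = 0.92143
T_{2}^{(1)} = 0.92598 + (0.92598 − 0.95357)/3 = 0.91678
T_{2}^{(2)} = 0.91678 + (0.91678 − 0.92143)/15 = 0.91647

0.916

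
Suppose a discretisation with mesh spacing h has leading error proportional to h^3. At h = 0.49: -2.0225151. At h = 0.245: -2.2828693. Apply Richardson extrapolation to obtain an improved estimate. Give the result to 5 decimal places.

-2.32006

Extrapolated value = (8·A(h/2) − A(h)) / (8 − 1)
= (8·(-2.2828693) − (-2.0225151)) / 7
= -16.2404393 / 7 = -2.3200628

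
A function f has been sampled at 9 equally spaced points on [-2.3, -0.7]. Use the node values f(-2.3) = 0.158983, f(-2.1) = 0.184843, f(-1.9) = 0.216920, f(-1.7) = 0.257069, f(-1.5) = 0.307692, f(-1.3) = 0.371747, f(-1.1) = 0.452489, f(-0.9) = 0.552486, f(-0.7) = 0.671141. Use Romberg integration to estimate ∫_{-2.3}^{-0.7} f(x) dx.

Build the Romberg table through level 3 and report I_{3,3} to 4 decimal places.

I_{0,0} (trapezoid, 1 panel, h=1.6000): 0.664099
I_{1,0} (trapezoid, 2 panels, h=0.8000): 0.578203
I_{2,0} (trapezoid, 4 panels, h=0.4000): 0.556865
I_{3,0} (trapezoid, 8 panels, h=0.2000): 0.551662
I_{1,1} = 0.578203 + (0.578203 − 0.664099)/3 = 0.549571
I_{2,1} = 0.556865 + (0.556865 − 0.578203)/3 = 0.549752
I_{3,1} = 0.551662 + (0.551662 − 0.556865)/3 = 0.549928
I_{2,2} = 0.549752 + (0.549752 − 0.549571)/15 = 0.549764
I_{3,2} = 0.549928 + (0.549928 − 0.549752)/15 = 0.549940
I_{3,3} = 0.549940 + (0.549940 − 0.549764)/63 = 0.549943

0.5499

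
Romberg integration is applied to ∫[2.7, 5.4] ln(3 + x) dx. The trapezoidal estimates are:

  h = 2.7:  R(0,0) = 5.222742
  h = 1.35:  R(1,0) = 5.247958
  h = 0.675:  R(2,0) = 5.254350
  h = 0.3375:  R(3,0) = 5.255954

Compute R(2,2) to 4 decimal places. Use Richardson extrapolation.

Richardson extrapolation on the trapezoidal column (denominator 4−1=3):
R(1,1) = (4·5.247958 − 5.222742) / 3 = 5.256363
R(2,1) = (4·5.254350 − 5.247958) / 3 = 5.256481
R(2,2) = 5.256481 + (5.256481 − 5.256363)/15 = 5.256489

5.2565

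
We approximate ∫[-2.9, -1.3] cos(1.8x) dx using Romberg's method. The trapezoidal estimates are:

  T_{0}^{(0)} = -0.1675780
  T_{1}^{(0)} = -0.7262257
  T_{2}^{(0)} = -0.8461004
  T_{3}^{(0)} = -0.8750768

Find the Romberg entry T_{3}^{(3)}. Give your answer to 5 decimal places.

Richardson extrapolation on the trapezoidal column (denominator 4−1=3):
T_{1}^{(1)} = -0.7262257 + (-0.7262257 − (-0.1675780))/3 = -0.9124416
T_{2}^{(1)} = (4·(-0.8461004) − (-0.7262257)) / 3 = -0.8860586
T_{3}^{(1)} = (4·(-0.8750768) − (-0.8461004)) / 3 = -0.8847356
T_{2}^{(2)} = (16·(-0.8860586) − (-0.9124416)) / 15 = -0.8842997
T_{3}^{(2)} = -0.8847356 + (-0.8847356 − (-0.8860586))/15 = -0.8846474
T_{3}^{(3)} = -0.8846474 + (-0.8846474 − (-0.8842997))/63 = -0.8846529

-0.88465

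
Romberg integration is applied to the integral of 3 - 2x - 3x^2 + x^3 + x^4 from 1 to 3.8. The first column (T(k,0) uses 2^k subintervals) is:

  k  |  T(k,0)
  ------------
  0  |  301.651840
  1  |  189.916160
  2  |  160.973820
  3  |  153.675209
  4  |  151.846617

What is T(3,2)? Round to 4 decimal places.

151.2367

T(2,1) = 160.973820 + (160.973820 − 189.916160)/3 = 151.326373
T(3,1) = (4·153.675209 − 160.973820) / 3 = 151.242339
T(3,2) = (16·151.242339 − 151.326373) / 15 = 151.236737
(Column j=1 coincides with Simpson's rule on the same nodes.)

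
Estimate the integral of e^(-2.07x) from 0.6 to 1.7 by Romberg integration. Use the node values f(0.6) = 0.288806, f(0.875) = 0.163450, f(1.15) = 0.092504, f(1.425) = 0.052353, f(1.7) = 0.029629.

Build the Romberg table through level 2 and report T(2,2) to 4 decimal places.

0.1252

T(0,0) (trapezoid, 1 panel, h=1.1000): 0.175139
T(1,0) (trapezoid, 2 panels, h=0.5500): 0.138447
T(2,0) (trapezoid, 4 panels, h=0.2750): 0.128569
T(1,1) = 0.138447 + (0.138447 − 0.175139)/3 = 0.126216
T(2,1) = 0.128569 + (0.128569 − 0.138447)/3 = 0.125276
T(2,2) = 0.125276 + (0.125276 − 0.126216)/15 = 0.125213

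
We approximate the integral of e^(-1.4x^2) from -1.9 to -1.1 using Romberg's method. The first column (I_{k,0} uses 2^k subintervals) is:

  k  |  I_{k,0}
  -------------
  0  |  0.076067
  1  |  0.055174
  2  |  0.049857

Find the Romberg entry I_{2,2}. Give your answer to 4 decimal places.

0.0481

Richardson extrapolation on the trapezoidal column (denominator 4−1=3):
I_{1,1} = (4·0.055174 − 0.076067) / 3 = 0.048210
I_{2,1} = 0.049857 + (0.049857 − 0.055174)/3 = 0.048085
I_{2,2} = 0.048085 + (0.048085 − 0.048210)/15 = 0.048077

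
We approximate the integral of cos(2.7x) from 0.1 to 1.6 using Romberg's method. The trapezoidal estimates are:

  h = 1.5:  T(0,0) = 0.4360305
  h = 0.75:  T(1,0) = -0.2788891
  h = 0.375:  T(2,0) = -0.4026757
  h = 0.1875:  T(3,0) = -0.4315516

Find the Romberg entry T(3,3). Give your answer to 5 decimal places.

Richardson extrapolation on the trapezoidal column (denominator 4−1=3):
T(1,1) = -0.2788891 + (-0.2788891 − 0.4360305)/3 = -0.5171956
T(2,1) = -0.4026757 + (-0.4026757 − (-0.2788891))/3 = -0.4439379
T(3,1) = -0.4315516 + (-0.4315516 − (-0.4026757))/3 = -0.4411769
T(2,2) = (16·(-0.4439379) − (-0.5171956)) / 15 = -0.4390541
T(3,2) = -0.4411769 + (-0.4411769 − (-0.4439379))/15 = -0.4409928
T(3,3) = (64·(-0.4409928) − (-0.4390541)) / 63 = -0.4410236

-0.44102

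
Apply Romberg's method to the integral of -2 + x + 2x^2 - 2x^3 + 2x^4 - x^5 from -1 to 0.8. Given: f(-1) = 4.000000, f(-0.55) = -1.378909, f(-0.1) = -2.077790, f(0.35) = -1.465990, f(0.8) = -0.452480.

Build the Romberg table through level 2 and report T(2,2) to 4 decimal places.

-1.8228

T(0,0) (trapezoid, 1 panel, h=1.8000): 3.192768
T(1,0) (trapezoid, 2 panels, h=0.9000): -0.273627
T(2,0) (trapezoid, 4 panels, h=0.4500): -1.417018
T(1,1) = -0.273627 + (-0.273627 − 3.192768)/3 = -1.429092
T(2,1) = -1.417018 + (-1.417018 − (-0.273627))/3 = -1.798148
T(2,2) = -1.798148 + (-1.798148 − (-1.429092))/15 = -1.822752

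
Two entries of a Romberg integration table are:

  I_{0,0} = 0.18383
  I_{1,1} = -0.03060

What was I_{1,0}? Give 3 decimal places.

0.023

From I_{1,1} = (4·I_{1,0} − I_{0,0})/3, solve for I_{1,0}:
4·I_{1,0} = 3·(-0.03060) + 0.18383 = 0.09203
I_{1,0} = 0.02301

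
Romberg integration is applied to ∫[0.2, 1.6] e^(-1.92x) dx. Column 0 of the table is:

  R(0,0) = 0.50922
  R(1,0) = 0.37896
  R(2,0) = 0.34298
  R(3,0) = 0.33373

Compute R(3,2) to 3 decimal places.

Richardson extrapolation on the trapezoidal column (denominator 4−1=3):
R(2,1) = (4·0.34298 − 0.37896) / 3 = 0.33099
R(3,1) = (4·0.33373 − 0.34298) / 3 = 0.33065
R(3,2) = (16·0.33065 − 0.33099) / 15 = 0.33063

0.331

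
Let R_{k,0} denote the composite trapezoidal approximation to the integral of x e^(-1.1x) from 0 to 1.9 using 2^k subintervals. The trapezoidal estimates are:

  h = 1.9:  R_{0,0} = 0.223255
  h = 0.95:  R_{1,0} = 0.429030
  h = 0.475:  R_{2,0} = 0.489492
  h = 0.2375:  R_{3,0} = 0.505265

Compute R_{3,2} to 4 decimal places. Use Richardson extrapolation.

Richardson extrapolation on the trapezoidal column (denominator 4−1=3):
R_{2,1} = (4·0.489492 − 0.429030) / 3 = 0.509646
R_{3,1} = (4·0.505265 − 0.489492) / 3 = 0.510523
R_{3,2} = (16·0.510523 − 0.509646) / 15 = 0.510581

0.5106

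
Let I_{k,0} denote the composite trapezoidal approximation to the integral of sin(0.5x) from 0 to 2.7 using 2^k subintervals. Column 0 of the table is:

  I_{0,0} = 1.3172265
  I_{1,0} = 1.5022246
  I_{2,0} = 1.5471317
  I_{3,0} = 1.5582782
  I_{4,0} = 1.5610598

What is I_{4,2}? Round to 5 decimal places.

1.56199

Richardson extrapolation on the trapezoidal column (denominator 4−1=3):
I_{3,1} = 1.5582782 + (1.5582782 − 1.5471317)/3 = 1.5619937
I_{4,1} = (4·1.5610598 − 1.5582782) / 3 = 1.5619870
I_{4,2} = (16·1.5619870 − 1.5619937) / 15 = 1.5619866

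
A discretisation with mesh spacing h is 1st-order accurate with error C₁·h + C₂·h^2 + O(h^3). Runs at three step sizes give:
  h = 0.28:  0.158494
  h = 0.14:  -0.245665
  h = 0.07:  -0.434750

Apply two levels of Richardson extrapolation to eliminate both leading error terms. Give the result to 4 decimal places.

First eliminate the h term (factor 2^1 = 2):
  B₁ = (2·(-0.245665) − 0.158494)/1 = -0.649824
  B₂ = (2·(-0.434750) − (-0.245665))/1 = -0.623835
Then eliminate the h^2 term (factor 2^2 = 4):
  (4·(-0.623835) − (-0.649824))/3 = -0.615172

-0.6152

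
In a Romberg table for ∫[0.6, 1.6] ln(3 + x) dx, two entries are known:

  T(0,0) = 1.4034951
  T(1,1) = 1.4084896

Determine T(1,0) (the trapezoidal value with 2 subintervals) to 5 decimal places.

From T(1,1) = (4·T(1,0) − T(0,0))/3, solve for T(1,0):
4·T(1,0) = 3·1.4084896 + 1.4034951 = 5.6289639
T(1,0) = 1.4072410

1.40724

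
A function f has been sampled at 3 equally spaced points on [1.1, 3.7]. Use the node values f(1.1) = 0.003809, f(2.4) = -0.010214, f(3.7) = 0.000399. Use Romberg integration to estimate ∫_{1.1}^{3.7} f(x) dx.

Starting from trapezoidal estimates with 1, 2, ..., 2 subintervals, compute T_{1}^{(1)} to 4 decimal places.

T_{0}^{(0)} (trapezoid, 1 panel, h=2.6000): 0.005470
T_{1}^{(0)} (trapezoid, 2 panels, h=1.3000): -0.010543
T_{1}^{(1)} = -0.010543 + (-0.010543 − 0.005470)/3 = -0.015881

-0.0159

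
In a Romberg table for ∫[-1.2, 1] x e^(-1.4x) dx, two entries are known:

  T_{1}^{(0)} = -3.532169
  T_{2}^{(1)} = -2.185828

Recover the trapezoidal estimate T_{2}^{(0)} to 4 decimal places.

-2.5224

From T_{2}^{(1)} = (4·T_{2}^{(0)} − T_{1}^{(0)})/3, solve for T_{2}^{(0)}:
4·T_{2}^{(0)} = 3·(-2.185828) + (-3.532169) = -10.089653
T_{2}^{(0)} = -2.522413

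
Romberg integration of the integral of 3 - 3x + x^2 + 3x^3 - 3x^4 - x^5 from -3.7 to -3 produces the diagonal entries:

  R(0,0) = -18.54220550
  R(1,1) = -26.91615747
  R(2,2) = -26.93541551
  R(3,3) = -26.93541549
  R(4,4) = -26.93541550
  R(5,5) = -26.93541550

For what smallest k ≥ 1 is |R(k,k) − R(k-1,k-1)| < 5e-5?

|R(1,1) − R(0,0)| = 8.37395197 ≥ 5e-5
|R(2,2) − R(1,1)| = 0.01925804 ≥ 5e-5
|R(3,3) − R(2,2)| = 0.00000002 < 5e-5

k = 3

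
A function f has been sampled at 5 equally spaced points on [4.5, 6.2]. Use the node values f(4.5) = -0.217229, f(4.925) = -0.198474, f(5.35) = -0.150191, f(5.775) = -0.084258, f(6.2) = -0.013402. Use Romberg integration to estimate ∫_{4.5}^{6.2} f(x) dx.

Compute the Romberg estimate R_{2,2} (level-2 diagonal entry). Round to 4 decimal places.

R_{0,0} (trapezoid, 1 panel, h=1.7000): -0.196036
R_{1,0} (trapezoid, 2 panels, h=0.8500): -0.225681
R_{2,0} (trapezoid, 4 panels, h=0.4250): -0.233001
R_{1,1} = -0.225681 + (-0.225681 − (-0.196036))/3 = -0.235563
R_{2,1} = -0.233001 + (-0.233001 − (-0.225681))/3 = -0.235441
R_{2,2} = -0.235441 + (-0.235441 − (-0.235563))/15 = -0.235433

-0.2354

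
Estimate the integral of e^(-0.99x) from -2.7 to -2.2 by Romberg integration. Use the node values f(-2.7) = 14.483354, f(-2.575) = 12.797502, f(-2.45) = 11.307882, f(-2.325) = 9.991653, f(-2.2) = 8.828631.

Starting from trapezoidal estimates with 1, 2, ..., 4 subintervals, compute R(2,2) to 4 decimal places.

R(0,0) (trapezoid, 1 panel, h=0.5000): 5.827996
R(1,0) (trapezoid, 2 panels, h=0.2500): 5.740969
R(2,0) (trapezoid, 4 panels, h=0.1250): 5.719129
R(1,1) = 5.740969 + (5.740969 − 5.827996)/3 = 5.711960
R(2,1) = 5.719129 + (5.719129 − 5.740969)/3 = 5.711849
R(2,2) = 5.711849 + (5.711849 − 5.711960)/15 = 5.711842

5.7118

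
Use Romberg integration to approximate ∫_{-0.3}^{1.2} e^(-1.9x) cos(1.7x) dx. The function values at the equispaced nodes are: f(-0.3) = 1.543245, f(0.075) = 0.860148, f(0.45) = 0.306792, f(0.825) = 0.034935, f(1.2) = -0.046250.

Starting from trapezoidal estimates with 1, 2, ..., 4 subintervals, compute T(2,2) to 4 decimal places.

T(0,0) (trapezoid, 1 panel, h=1.5000): 1.122746
T(1,0) (trapezoid, 2 panels, h=0.7500): 0.791467
T(2,0) (trapezoid, 4 panels, h=0.3750): 0.731390
T(1,1) = 0.791467 + (0.791467 − 1.122746)/3 = 0.681041
T(2,1) = 0.731390 + (0.731390 − 0.791467)/3 = 0.711364
T(2,2) = 0.711364 + (0.711364 − 0.681041)/15 = 0.713386

0.7134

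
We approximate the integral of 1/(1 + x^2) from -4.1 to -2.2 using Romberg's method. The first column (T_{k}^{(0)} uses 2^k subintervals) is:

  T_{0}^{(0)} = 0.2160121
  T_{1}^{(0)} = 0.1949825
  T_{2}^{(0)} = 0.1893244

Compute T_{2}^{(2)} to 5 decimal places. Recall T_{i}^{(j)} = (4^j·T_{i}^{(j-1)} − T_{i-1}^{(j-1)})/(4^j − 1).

0.18740

Richardson extrapolation on the trapezoidal column (denominator 4−1=3):
T_{1}^{(1)} = 0.1949825 + (0.1949825 − 0.2160121)/3 = 0.1879726
T_{2}^{(1)} = 0.1893244 + (0.1893244 − 0.1949825)/3 = 0.1874384
T_{2}^{(2)} = (16·0.1874384 − 0.1879726) / 15 = 0.1874028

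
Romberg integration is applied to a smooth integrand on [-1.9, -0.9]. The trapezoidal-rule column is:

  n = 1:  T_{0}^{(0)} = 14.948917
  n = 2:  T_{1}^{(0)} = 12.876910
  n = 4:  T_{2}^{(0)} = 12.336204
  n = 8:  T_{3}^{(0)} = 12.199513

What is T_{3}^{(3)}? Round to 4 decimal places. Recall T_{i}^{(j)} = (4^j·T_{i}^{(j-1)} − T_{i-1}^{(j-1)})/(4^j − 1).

12.1538

T_{1}^{(1)} = (4·12.876910 − 14.948917) / 3 = 12.186241
T_{2}^{(1)} = (4·12.336204 − 12.876910) / 3 = 12.155969
T_{3}^{(1)} = 12.199513 + (12.199513 − 12.336204)/3 = 12.153949
T_{2}^{(2)} = 12.155969 + (12.155969 − 12.186241)/15 = 12.153951
T_{3}^{(2)} = (16·12.153949 − 12.155969) / 15 = 12.153814
T_{3}^{(3)} = 12.153814 + (12.153814 − 12.153951)/63 = 12.153812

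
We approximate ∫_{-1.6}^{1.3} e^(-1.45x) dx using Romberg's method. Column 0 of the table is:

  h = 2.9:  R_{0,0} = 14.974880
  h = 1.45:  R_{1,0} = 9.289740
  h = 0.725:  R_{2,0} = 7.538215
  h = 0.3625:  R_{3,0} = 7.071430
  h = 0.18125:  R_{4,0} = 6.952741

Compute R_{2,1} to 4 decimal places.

6.9544

R_{2,1} = (4·7.538215 − 9.289740) / 3 = 6.954373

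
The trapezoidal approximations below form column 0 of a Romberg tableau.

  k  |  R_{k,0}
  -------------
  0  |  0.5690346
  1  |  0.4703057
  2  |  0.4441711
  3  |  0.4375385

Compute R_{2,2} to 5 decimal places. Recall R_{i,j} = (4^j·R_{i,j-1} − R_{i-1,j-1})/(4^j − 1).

0.43533

R_{1,1} = 0.4703057 + (0.4703057 − 0.5690346)/3 = 0.4373961
R_{2,1} = (4·0.4441711 − 0.4703057) / 3 = 0.4354596
R_{2,2} = 0.4354596 + (0.4354596 − 0.4373961)/15 = 0.4353305
(Column j=1 coincides with Simpson's rule on the same nodes.)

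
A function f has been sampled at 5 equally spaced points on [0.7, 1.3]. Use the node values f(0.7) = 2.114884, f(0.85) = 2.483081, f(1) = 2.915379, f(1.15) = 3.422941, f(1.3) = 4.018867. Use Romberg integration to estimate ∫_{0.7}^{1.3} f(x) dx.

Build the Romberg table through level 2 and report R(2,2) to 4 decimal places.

R(0,0) (trapezoid, 1 panel, h=0.6000): 1.840125
R(1,0) (trapezoid, 2 panels, h=0.3000): 1.794676
R(2,0) (trapezoid, 4 panels, h=0.1500): 1.783241
R(1,1) = 1.794676 + (1.794676 − 1.840125)/3 = 1.779526
R(2,1) = 1.783241 + (1.783241 − 1.794676)/3 = 1.779429
R(2,2) = 1.779429 + (1.779429 − 1.779526)/15 = 1.779423

1.7794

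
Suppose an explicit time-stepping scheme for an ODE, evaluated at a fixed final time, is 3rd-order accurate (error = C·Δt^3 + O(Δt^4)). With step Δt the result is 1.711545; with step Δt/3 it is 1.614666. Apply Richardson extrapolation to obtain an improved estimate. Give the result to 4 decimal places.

1.6109

The leading error scales as Δt^3; refining by a factor of 3 reduces it by 3^3 = 27.
Extrapolated value = (27·A(Δt/3) − A(Δt)) / (27 − 1)
= (27·1.614666 − 1.711545) / 26
= 41.884437 / 26 = 1.610940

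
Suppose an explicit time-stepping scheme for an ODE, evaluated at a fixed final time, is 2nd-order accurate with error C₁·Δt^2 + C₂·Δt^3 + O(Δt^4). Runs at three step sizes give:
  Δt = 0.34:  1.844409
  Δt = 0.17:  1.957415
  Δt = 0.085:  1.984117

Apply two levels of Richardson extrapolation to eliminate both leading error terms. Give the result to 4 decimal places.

1.9927

First eliminate the Δt^2 term (factor 2^2 = 4):
  B₁ = (4·1.957415 − 1.844409)/3 = 1.995084
  B₂ = (4·1.984117 − 1.957415)/3 = 1.993018
Then eliminate the Δt^3 term (factor 2^3 = 8):
  (8·1.993018 − 1.995084)/7 = 1.992723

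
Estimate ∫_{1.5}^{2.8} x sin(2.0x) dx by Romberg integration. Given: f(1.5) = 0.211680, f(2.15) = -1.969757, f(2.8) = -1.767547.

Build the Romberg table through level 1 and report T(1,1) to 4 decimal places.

-2.0442

T(0,0) (trapezoid, 1 panel, h=1.3000): -1.011314
T(1,0) (trapezoid, 2 panels, h=0.6500): -1.785999
T(1,1) = -1.785999 + (-1.785999 − (-1.011314))/3 = -2.044227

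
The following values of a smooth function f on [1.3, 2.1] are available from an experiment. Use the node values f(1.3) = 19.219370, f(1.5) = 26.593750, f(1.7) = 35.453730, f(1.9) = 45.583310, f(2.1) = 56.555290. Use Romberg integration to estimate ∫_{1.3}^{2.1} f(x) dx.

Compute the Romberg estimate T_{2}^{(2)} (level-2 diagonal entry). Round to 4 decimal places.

T_{0}^{(0)} (trapezoid, 1 panel, h=0.8000): 30.309864
T_{1}^{(0)} (trapezoid, 2 panels, h=0.4000): 29.336424
T_{2}^{(0)} (trapezoid, 4 panels, h=0.2000): 29.103624
T_{1}^{(1)} = 29.336424 + (29.336424 − 30.309864)/3 = 29.011944
T_{2}^{(1)} = 29.103624 + (29.103624 − 29.336424)/3 = 29.026024
T_{2}^{(2)} = 29.026024 + (29.026024 − 29.011944)/15 = 29.026963

29.0270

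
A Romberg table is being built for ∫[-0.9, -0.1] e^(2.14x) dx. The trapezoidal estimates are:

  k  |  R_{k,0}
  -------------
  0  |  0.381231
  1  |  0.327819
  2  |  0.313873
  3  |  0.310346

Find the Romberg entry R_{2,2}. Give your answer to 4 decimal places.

0.3092

Richardson extrapolation on the trapezoidal column (denominator 4−1=3):
R_{1,1} = (4·0.327819 − 0.381231) / 3 = 0.310015
R_{2,1} = 0.313873 + (0.313873 − 0.327819)/3 = 0.309224
R_{2,2} = 0.309224 + (0.309224 − 0.310015)/15 = 0.309171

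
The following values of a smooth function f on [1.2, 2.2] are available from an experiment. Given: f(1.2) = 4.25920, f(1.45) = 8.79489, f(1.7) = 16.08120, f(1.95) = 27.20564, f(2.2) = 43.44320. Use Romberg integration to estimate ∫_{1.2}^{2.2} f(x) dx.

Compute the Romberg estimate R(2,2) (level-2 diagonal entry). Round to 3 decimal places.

R(0,0) (trapezoid, 1 panel, h=1.0000): 23.85120
R(1,0) (trapezoid, 2 panels, h=0.5000): 19.96620
R(2,0) (trapezoid, 4 panels, h=0.2500): 18.98323
R(1,1) = 19.96620 + (19.96620 − 23.85120)/3 = 18.67120
R(2,1) = 18.98323 + (18.98323 − 19.96620)/3 = 18.65557
R(2,2) = 18.65557 + (18.65557 − 18.67120)/15 = 18.65453

18.655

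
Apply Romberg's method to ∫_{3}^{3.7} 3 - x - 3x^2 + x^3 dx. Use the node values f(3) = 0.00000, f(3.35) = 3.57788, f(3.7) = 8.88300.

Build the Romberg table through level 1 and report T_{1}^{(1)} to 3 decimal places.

T_{0}^{(0)} (trapezoid, 1 panel, h=0.7000): 3.10905
T_{1}^{(0)} (trapezoid, 2 panels, h=0.3500): 2.80678
T_{1}^{(1)} = 2.80678 + (2.80678 − 3.10905)/3 = 2.70602

2.706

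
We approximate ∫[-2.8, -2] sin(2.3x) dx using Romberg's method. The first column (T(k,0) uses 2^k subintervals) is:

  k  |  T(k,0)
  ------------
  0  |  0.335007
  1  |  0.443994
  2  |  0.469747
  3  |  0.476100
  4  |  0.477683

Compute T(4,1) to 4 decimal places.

Richardson extrapolation on the trapezoidal column (denominator 4−1=3):
T(4,1) = (4·0.477683 − 0.476100) / 3 = 0.478211

0.4782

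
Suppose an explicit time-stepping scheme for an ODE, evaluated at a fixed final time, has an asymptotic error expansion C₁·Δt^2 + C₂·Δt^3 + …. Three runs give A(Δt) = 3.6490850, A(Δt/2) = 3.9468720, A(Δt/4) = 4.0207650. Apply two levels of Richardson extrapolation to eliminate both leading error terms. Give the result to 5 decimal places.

4.04529

First eliminate the Δt^2 term (factor 2^2 = 4):
  B₁ = (4·3.9468720 − 3.6490850)/3 = 4.0461343
  B₂ = (4·4.0207650 − 3.9468720)/3 = 4.0453960
Then eliminate the Δt^3 term (factor 2^3 = 8):
  (8·4.0453960 − 4.0461343)/7 = 4.0452905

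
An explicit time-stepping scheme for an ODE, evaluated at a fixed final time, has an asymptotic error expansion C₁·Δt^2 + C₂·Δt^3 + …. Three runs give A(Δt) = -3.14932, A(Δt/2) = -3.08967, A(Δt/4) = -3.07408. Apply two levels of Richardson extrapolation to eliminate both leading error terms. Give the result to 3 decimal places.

First eliminate the Δt^2 term (factor 2^2 = 4):
  B₁ = (4·(-3.08967) − (-3.14932))/3 = -3.06979
  B₂ = (4·(-3.07408) − (-3.08967))/3 = -3.06888
Then eliminate the Δt^3 term (factor 2^3 = 8):
  (8·(-3.06888) − (-3.06979))/7 = -3.06875

-3.069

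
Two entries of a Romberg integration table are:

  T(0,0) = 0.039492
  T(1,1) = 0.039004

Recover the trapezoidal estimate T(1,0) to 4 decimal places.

0.0391

From T(1,1) = (4·T(1,0) − T(0,0))/3, solve for T(1,0):
4·T(1,0) = 3·0.039004 + 0.039492 = 0.156504
T(1,0) = 0.039126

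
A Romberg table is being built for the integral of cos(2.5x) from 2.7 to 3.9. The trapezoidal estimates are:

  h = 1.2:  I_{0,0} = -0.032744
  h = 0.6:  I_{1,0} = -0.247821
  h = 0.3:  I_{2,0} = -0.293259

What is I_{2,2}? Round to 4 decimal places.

Richardson extrapolation on the trapezoidal column (denominator 4−1=3):
I_{1,1} = (4·(-0.247821) − (-0.032744)) / 3 = -0.319513
I_{2,1} = (4·(-0.293259) − (-0.247821)) / 3 = -0.308405
I_{2,2} = (16·(-0.308405) − (-0.319513)) / 15 = -0.307664

-0.3077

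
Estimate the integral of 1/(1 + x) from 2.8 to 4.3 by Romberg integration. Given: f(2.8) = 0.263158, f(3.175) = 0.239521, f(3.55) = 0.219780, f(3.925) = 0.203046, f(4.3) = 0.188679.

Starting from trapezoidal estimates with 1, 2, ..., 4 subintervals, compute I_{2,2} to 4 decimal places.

I_{0,0} (trapezoid, 1 panel, h=1.5000): 0.338878
I_{1,0} (trapezoid, 2 panels, h=0.7500): 0.334274
I_{2,0} (trapezoid, 4 panels, h=0.3750): 0.333100
I_{1,1} = 0.334274 + (0.334274 − 0.338878)/3 = 0.332739
I_{2,1} = 0.333100 + (0.333100 − 0.334274)/3 = 0.332709
I_{2,2} = 0.332709 + (0.332709 − 0.332739)/15 = 0.332707

0.3327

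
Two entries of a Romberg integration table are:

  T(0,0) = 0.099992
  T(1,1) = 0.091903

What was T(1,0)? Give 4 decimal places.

From T(1,1) = (4·T(1,0) − T(0,0))/3, solve for T(1,0):
4·T(1,0) = 3·0.091903 + 0.099992 = 0.375701
T(1,0) = 0.093925

0.0939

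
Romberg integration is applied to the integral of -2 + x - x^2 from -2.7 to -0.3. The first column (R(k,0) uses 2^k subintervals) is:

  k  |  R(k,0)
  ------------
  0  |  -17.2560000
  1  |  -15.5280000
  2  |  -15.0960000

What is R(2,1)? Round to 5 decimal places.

Richardson extrapolation on the trapezoidal column (denominator 4−1=3):
R(2,1) = (4·(-15.0960000) − (-15.5280000)) / 3 = -14.9520000

-14.95200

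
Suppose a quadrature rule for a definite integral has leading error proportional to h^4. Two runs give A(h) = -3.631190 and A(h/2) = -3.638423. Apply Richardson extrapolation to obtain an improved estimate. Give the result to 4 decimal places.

Extrapolated value = (16·A(h/2) − A(h)) / (16 − 1)
= (16·(-3.638423) − (-3.631190)) / 15
= -54.583578 / 15 = -3.638905

-3.6389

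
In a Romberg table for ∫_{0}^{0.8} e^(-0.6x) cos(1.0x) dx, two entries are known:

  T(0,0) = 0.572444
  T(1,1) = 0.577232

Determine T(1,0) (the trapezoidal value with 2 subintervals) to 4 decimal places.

From T(1,1) = (4·T(1,0) − T(0,0))/3, solve for T(1,0):
4·T(1,0) = 3·0.577232 + 0.572444 = 2.304140
T(1,0) = 0.576035

0.5760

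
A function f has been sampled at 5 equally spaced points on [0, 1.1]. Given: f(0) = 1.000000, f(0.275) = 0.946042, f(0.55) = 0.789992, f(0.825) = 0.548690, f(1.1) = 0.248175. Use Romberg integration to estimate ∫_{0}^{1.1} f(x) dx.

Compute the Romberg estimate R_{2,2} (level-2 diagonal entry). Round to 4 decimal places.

R_{0,0} (trapezoid, 1 panel, h=1.1000): 0.686496
R_{1,0} (trapezoid, 2 panels, h=0.5500): 0.777744
R_{2,0} (trapezoid, 4 panels, h=0.2750): 0.799923
R_{1,1} = 0.777744 + (0.777744 − 0.686496)/3 = 0.808160
R_{2,1} = 0.799923 + (0.799923 − 0.777744)/3 = 0.807316
R_{2,2} = 0.807316 + (0.807316 − 0.808160)/15 = 0.807260

0.8073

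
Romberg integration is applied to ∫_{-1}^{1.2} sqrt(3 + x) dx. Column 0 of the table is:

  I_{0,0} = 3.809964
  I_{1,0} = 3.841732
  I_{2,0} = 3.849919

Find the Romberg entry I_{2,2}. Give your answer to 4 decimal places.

3.8527

I_{1,1} = 3.841732 + (3.841732 − 3.809964)/3 = 3.852321
I_{2,1} = 3.849919 + (3.849919 − 3.841732)/3 = 3.852648
I_{2,2} = 3.852648 + (3.852648 − 3.852321)/15 = 3.852670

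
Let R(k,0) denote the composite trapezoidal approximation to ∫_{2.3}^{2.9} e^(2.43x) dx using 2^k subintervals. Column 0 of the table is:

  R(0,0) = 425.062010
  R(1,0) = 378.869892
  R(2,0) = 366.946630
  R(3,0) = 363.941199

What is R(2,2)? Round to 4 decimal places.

362.9389

Richardson extrapolation on the trapezoidal column (denominator 4−1=3):
R(1,1) = (4·378.869892 − 425.062010) / 3 = 363.472519
R(2,1) = (4·366.946630 − 378.869892) / 3 = 362.972209
R(2,2) = (16·362.972209 − 363.472519) / 15 = 362.938855
(Column j=1 coincides with Simpson's rule on the same nodes.)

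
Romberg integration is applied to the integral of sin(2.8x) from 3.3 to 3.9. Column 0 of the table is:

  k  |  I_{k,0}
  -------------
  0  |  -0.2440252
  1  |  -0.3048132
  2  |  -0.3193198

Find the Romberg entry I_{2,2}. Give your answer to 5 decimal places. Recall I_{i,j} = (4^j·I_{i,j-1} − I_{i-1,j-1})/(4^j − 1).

Richardson extrapolation on the trapezoidal column (denominator 4−1=3):
I_{1,1} = (4·(-0.3048132) − (-0.2440252)) / 3 = -0.3250759
I_{2,1} = -0.3193198 + (-0.3193198 − (-0.3048132))/3 = -0.3241553
I_{2,2} = -0.3241553 + (-0.3241553 − (-0.3250759))/15 = -0.3240939

-0.32409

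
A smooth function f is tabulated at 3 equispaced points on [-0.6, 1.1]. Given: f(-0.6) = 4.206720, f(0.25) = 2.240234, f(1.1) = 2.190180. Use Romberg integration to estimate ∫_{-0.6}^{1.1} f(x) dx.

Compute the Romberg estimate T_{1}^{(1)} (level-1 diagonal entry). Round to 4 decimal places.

4.3514

T_{0}^{(0)} (trapezoid, 1 panel, h=1.7000): 5.437365
T_{1}^{(0)} (trapezoid, 2 panels, h=0.8500): 4.622881
T_{1}^{(1)} = 4.622881 + (4.622881 − 5.437365)/3 = 4.351386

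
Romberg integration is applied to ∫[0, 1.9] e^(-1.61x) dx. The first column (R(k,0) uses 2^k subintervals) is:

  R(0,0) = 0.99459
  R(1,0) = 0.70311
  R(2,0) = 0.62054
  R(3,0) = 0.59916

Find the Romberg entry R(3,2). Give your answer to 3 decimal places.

0.592

R(2,1) = (4·0.62054 − 0.70311) / 3 = 0.59302
R(3,1) = (4·0.59916 − 0.62054) / 3 = 0.59203
R(3,2) = (16·0.59203 − 0.59302) / 15 = 0.59196
(Column j=1 coincides with Simpson's rule on the same nodes.)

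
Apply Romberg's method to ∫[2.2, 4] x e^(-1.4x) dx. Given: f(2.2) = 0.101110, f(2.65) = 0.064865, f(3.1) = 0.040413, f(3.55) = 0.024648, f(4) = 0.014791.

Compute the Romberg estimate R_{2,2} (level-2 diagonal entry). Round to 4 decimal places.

0.0832

R_{0,0} (trapezoid, 1 panel, h=1.8000): 0.104311
R_{1,0} (trapezoid, 2 panels, h=0.9000): 0.088527
R_{2,0} (trapezoid, 4 panels, h=0.4500): 0.084544
R_{1,1} = 0.088527 + (0.088527 − 0.104311)/3 = 0.083266
R_{2,1} = 0.084544 + (0.084544 − 0.088527)/3 = 0.083216
R_{2,2} = 0.083216 + (0.083216 − 0.083266)/15 = 0.083213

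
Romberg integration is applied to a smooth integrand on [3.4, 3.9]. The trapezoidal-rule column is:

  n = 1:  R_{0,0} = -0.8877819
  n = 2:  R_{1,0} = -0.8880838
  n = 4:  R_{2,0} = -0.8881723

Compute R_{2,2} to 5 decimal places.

-0.88820

Richardson extrapolation on the trapezoidal column (denominator 4−1=3):
R_{1,1} = -0.8880838 + (-0.8880838 − (-0.8877819))/3 = -0.8881844
R_{2,1} = (4·(-0.8881723) − (-0.8880838)) / 3 = -0.8882018
R_{2,2} = (16·(-0.8882018) − (-0.8881844)) / 15 = -0.8882030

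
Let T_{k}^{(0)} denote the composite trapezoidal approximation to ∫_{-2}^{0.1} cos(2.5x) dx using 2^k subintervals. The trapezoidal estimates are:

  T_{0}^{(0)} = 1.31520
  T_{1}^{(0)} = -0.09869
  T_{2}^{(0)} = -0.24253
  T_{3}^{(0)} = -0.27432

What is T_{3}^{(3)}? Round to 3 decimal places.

-0.285

T_{1}^{(1)} = -0.09869 + (-0.09869 − 1.31520)/3 = -0.56999
T_{2}^{(1)} = -0.24253 + (-0.24253 − (-0.09869))/3 = -0.29048
T_{3}^{(1)} = -0.27432 + (-0.27432 − (-0.24253))/3 = -0.28492
T_{2}^{(2)} = (16·(-0.29048) − (-0.56999)) / 15 = -0.27185
T_{3}^{(2)} = -0.28492 + (-0.28492 − (-0.29048))/15 = -0.28455
T_{3}^{(3)} = (64·(-0.28455) − (-0.27185)) / 63 = -0.28475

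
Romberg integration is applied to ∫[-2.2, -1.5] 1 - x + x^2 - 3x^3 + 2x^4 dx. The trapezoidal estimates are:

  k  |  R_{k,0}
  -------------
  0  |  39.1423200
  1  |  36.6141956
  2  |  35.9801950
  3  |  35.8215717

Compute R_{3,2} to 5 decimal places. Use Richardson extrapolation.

Richardson extrapolation on the trapezoidal column (denominator 4−1=3):
R_{2,1} = 35.9801950 + (35.9801950 − 36.6141956)/3 = 35.7688615
R_{3,1} = 35.8215717 + (35.8215717 − 35.9801950)/3 = 35.7686973
R_{3,2} = 35.7686973 + (35.7686973 − 35.7688615)/15 = 35.7686864

35.76869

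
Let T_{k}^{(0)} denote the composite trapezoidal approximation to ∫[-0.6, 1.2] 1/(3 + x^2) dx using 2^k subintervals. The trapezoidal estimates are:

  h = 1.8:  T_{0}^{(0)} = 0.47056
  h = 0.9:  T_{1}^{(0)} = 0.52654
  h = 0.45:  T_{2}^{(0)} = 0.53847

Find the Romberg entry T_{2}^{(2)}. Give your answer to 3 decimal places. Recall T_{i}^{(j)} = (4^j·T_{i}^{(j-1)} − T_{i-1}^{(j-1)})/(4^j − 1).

T_{1}^{(1)} = (4·0.52654 − 0.47056) / 3 = 0.54520
T_{2}^{(1)} = (4·0.53847 − 0.52654) / 3 = 0.54245
T_{2}^{(2)} = (16·0.54245 − 0.54520) / 15 = 0.54227
(Column j=1 coincides with Simpson's rule on the same nodes.)

0.542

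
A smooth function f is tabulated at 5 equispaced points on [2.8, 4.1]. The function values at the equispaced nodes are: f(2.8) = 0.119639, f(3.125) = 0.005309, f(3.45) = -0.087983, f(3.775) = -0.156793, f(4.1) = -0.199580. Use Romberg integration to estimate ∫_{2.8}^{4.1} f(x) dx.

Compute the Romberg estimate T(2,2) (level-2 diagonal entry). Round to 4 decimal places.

T(0,0) (trapezoid, 1 panel, h=1.3000): -0.051962
T(1,0) (trapezoid, 2 panels, h=0.6500): -0.083170
T(2,0) (trapezoid, 4 panels, h=0.3250): -0.090817
T(1,1) = -0.083170 + (-0.083170 − (-0.051962))/3 = -0.093573
T(2,1) = -0.090817 + (-0.090817 − (-0.083170))/3 = -0.093366
T(2,2) = -0.093366 + (-0.093366 − (-0.093573))/15 = -0.093352

-0.0934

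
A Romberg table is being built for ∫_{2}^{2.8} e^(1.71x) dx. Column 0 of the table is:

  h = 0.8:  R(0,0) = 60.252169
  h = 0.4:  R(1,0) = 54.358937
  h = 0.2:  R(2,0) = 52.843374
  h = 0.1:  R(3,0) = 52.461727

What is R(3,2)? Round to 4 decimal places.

R(2,1) = 52.843374 + (52.843374 − 54.358937)/3 = 52.338186
R(3,1) = 52.461727 + (52.461727 − 52.843374)/3 = 52.334511
R(3,2) = (16·52.334511 − 52.338186) / 15 = 52.334266

52.3343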